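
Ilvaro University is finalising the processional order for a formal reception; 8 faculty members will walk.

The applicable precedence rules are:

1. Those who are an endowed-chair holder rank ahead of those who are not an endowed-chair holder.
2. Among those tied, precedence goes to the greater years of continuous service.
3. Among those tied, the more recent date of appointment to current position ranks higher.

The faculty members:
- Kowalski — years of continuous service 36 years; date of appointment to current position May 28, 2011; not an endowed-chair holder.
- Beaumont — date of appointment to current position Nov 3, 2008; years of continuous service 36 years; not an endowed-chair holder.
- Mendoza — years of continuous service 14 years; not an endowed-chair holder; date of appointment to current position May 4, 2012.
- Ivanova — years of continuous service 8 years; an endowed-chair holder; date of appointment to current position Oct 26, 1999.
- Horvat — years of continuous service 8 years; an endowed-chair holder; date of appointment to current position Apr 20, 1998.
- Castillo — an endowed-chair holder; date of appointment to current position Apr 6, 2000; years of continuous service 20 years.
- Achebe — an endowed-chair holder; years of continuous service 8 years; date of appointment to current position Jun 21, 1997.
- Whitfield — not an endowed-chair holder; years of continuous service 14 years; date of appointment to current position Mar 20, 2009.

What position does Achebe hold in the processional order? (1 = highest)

4

By the first rule: Castillo, Ivanova, Horvat and Achebe (each an endowed-chair holder); then Kowalski, Beaumont, Mendoza and Whitfield (each not an endowed-chair holder).
Among Castillo, Ivanova, Horvat and Achebe, by years of continuous service (higher first): Castillo (20 years) before Ivanova, Horvat and Achebe (8 years).
Among Ivanova, Horvat and Achebe, by date of appointment to current position (later first): Ivanova (Oct 26, 1999) before Horvat (Apr 20, 1998) before Achebe (Jun 21, 1997).
Among Kowalski, Beaumont, Mendoza and Whitfield, by years of continuous service (higher first): Kowalski and Beaumont (36 years) before Mendoza and Whitfield (14 years).
Among Kowalski and Beaumont, by date of appointment to current position (later first): Kowalski (May 28, 2011) before Beaumont (Nov 3, 2008).
Among Mendoza and Whitfield, by date of appointment to current position (later first): Mendoza (May 4, 2012) before Whitfield (Mar 20, 2009).
Order: Castillo, Ivanova, Horvat, Achebe, Kowalski, Beaumont, Mendoza, Whitfield. So position 4.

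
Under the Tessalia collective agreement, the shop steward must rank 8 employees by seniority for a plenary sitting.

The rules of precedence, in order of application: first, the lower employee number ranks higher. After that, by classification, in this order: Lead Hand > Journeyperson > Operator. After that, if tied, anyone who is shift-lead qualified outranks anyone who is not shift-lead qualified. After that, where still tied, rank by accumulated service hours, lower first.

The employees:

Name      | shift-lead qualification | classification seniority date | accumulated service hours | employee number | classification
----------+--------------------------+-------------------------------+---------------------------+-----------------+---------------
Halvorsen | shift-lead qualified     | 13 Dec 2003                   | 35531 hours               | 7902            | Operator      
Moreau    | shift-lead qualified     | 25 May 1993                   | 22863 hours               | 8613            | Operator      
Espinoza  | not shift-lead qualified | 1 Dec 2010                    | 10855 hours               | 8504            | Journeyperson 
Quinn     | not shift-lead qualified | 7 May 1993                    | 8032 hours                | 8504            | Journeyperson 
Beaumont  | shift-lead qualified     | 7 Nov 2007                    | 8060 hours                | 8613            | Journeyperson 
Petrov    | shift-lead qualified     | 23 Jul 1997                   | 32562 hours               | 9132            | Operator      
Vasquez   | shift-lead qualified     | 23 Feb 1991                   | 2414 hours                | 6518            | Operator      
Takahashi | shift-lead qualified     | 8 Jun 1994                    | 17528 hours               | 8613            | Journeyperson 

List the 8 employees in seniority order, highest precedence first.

By employee number (lower first): Vasquez (6518); then Halvorsen (7902); then Quinn and Espinoza (both 8504); then Beaumont, Takahashi and Moreau (each 8613); then Petrov (9132).
Quinn and Espinoza are each Journeyperson, so the next rule applies.
Quinn and Espinoza are each not shift-lead qualified, so the next rule applies.
Among Quinn and Espinoza, by accumulated service hours (lower first): Quinn (8032 hours) before Espinoza (10855 hours).
Among Beaumont, Takahashi and Moreau, by classification: Beaumont and Takahashi (Journeyperson) before Moreau (Operator).
Beaumont and Takahashi are each shift-lead qualified, so the next rule applies.
Among Beaumont and Takahashi, by accumulated service hours (lower first): Beaumont (8060 hours) before Takahashi (17528 hours).
Full order: Vasquez, Halvorsen, Quinn, Espinoza, Beaumont, Takahashi, Moreau, Petrov.

Vasquez, Halvorsen, Quinn, Espinoza, Beaumont, Takahashi, Moreau, Petrov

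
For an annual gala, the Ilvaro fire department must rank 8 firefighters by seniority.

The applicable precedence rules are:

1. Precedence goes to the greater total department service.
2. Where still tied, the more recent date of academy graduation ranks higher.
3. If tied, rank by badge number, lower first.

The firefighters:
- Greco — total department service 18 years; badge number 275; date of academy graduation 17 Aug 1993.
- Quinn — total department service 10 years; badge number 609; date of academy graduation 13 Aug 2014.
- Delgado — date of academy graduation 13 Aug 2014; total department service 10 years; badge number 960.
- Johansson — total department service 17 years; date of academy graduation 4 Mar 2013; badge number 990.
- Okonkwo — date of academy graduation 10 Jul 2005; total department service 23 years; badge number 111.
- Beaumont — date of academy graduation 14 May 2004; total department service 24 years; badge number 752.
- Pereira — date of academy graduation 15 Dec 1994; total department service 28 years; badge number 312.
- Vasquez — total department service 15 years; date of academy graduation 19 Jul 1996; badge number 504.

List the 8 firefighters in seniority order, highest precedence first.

Pereira, Beaumont, Okonkwo, Greco, Johansson, Vasquez, Quinn, Delgado

By total department service (higher first): Pereira (28 years); then Beaumont (24 years); then Okonkwo (23 years); then Greco (18 years); then Johansson (17 years); then Vasquez (15 years); then Quinn and Delgado (both 10 years).
Quinn and Delgado both have date of academy graduation 13 Aug 2014, so the next rule applies.
Among Quinn and Delgado, by badge number (lower first): Quinn (609) before Delgado (960).
Full order: Pereira, Beaumont, Okonkwo, Greco, Johansson, Vasquez, Quinn, Delgado.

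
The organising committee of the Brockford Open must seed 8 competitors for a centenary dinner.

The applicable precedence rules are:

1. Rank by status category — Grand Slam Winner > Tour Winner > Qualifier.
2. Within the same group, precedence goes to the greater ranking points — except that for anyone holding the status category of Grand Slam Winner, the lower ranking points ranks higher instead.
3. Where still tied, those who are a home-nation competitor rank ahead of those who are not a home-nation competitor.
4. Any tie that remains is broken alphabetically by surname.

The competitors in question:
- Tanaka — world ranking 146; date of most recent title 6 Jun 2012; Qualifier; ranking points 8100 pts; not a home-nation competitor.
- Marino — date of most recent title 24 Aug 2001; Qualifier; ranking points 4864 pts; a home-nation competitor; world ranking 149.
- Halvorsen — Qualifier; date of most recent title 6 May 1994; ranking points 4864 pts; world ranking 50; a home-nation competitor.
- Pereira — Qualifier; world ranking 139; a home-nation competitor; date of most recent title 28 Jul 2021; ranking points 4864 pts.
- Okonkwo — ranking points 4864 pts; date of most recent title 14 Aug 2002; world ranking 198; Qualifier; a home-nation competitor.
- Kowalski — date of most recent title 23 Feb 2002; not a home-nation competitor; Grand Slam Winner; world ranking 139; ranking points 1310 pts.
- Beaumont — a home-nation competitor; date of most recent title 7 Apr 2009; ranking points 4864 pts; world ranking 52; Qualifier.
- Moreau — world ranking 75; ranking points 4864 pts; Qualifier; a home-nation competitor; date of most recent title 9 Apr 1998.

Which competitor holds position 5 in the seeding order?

Marino

By status category: Kowalski (Grand Slam Winner); then Tanaka, Beaumont, Halvorsen, Marino, Moreau, Okonkwo and Pereira (Qualifier).
Among Tanaka, Beaumont, Halvorsen, Marino, Moreau, Okonkwo and Pereira, by ranking points (higher first): Tanaka (8100 pts) before Beaumont, Halvorsen, Marino, Moreau, Okonkwo and Pereira (4864 pts).
Beaumont, Halvorsen, Marino, Moreau, Okonkwo and Pereira are each a home-nation competitor, so the next rule applies.
Among Beaumont, Halvorsen, Marino, Moreau, Okonkwo and Pereira, alphabetically by surname: Beaumont before Halvorsen before Marino before Moreau before Okonkwo before Pereira.
Order: Kowalski, Tanaka, Beaumont, Halvorsen, Marino, Moreau, Okonkwo, Pereira.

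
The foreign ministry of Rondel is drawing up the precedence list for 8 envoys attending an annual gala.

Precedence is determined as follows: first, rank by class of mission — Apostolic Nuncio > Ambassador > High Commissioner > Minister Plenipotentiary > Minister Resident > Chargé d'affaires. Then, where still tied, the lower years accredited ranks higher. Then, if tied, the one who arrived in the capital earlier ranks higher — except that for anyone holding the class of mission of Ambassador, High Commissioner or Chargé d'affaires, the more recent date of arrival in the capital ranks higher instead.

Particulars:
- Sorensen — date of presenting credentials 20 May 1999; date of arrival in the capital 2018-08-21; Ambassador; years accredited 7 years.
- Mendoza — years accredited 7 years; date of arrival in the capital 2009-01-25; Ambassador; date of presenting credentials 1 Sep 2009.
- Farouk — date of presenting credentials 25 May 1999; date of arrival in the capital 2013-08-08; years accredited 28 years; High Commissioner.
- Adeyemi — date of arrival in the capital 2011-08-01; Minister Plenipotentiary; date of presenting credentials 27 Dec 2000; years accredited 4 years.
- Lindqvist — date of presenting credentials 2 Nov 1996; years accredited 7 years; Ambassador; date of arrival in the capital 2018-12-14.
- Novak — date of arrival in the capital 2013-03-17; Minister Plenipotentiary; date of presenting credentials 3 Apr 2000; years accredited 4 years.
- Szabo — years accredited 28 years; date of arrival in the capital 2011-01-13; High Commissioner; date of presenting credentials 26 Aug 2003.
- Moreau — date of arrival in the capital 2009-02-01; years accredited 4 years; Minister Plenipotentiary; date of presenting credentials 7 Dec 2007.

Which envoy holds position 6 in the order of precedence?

By class of mission: Lindqvist, Sorensen and Mendoza (Ambassador); then Farouk and Szabo (High Commissioner); then Moreau, Adeyemi and Novak (Minister Plenipotentiary).
Lindqvist, Sorensen and Mendoza all have years accredited 7 years, so the next rule applies.
Among Lindqvist, Sorensen and Mendoza, by date of arrival in the capital (later first) (reversed rule for this group): Lindqvist (2018-12-14) before Sorensen (2018-08-21) before Mendoza (2009-01-25).
Farouk and Szabo both have years accredited 28 years, so the next rule applies.
Among Farouk and Szabo, by date of arrival in the capital (later first) (reversed rule for this group): Farouk (2013-08-08) before Szabo (2011-01-13).
Moreau, Adeyemi and Novak all have years accredited 4 years, so the next rule applies.
Among Moreau, Adeyemi and Novak, by date of arrival in the capital (earlier first): Moreau (2009-02-01) before Adeyemi (2011-08-01) before Novak (2013-03-17).
Order: Lindqvist, Sorensen, Mendoza, Farouk, Szabo, Moreau, Adeyemi, Novak.

Moreau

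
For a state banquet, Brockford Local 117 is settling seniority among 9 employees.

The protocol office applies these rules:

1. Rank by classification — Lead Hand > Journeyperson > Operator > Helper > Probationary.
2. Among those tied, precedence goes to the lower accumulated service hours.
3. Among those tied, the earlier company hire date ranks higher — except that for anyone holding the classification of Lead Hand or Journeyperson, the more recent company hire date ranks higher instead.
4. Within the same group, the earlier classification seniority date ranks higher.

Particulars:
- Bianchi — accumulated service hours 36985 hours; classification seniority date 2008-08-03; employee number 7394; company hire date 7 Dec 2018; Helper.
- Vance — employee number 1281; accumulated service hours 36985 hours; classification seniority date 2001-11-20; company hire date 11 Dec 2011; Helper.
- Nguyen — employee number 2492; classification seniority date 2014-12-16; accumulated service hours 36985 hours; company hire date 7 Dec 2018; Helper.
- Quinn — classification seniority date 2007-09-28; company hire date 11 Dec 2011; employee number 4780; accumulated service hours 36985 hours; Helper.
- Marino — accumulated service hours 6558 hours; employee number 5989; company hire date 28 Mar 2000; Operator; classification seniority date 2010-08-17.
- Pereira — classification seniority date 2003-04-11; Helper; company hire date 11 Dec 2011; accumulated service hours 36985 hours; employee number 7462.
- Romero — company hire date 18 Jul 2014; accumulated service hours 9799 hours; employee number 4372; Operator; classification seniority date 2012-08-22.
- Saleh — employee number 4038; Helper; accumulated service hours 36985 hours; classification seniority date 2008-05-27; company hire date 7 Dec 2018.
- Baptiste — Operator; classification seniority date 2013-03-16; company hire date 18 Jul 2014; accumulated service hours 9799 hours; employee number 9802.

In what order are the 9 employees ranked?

Marino, Romero, Baptiste, Vance, Pereira, Quinn, Saleh, Bianchi, Nguyen

By classification: Marino, Romero and Baptiste (Operator); then Vance, Pereira, Quinn, Saleh, Bianchi and Nguyen (Helper).
Among Marino, Romero and Baptiste, by accumulated service hours (lower first): Marino (6558 hours) before Romero and Baptiste (9799 hours).
Romero and Baptiste both have company hire date 18 Jul 2014, so the next rule applies.
Among Romero and Baptiste, by classification seniority date (earlier first): Romero (2012-08-22) before Baptiste (2013-03-16).
Vance, Pereira, Quinn, Saleh, Bianchi and Nguyen all have accumulated service hours 36985 hours, so the next rule applies.
Among Vance, Pereira, Quinn, Saleh, Bianchi and Nguyen, by company hire date (earlier first): Vance, Pereira and Quinn (11 Dec 2011) before Saleh, Bianchi and Nguyen (7 Dec 2018).
Among Vance, Pereira and Quinn, by classification seniority date (earlier first): Vance (2001-11-20) before Pereira (2003-04-11) before Quinn (2007-09-28).
Among Saleh, Bianchi and Nguyen, by classification seniority date (earlier first): Saleh (2008-05-27) before Bianchi (2008-08-03) before Nguyen (2014-12-16).
Full order: Marino, Romero, Baptiste, Vance, Pereira, Quinn, Saleh, Bianchi, Nguyen.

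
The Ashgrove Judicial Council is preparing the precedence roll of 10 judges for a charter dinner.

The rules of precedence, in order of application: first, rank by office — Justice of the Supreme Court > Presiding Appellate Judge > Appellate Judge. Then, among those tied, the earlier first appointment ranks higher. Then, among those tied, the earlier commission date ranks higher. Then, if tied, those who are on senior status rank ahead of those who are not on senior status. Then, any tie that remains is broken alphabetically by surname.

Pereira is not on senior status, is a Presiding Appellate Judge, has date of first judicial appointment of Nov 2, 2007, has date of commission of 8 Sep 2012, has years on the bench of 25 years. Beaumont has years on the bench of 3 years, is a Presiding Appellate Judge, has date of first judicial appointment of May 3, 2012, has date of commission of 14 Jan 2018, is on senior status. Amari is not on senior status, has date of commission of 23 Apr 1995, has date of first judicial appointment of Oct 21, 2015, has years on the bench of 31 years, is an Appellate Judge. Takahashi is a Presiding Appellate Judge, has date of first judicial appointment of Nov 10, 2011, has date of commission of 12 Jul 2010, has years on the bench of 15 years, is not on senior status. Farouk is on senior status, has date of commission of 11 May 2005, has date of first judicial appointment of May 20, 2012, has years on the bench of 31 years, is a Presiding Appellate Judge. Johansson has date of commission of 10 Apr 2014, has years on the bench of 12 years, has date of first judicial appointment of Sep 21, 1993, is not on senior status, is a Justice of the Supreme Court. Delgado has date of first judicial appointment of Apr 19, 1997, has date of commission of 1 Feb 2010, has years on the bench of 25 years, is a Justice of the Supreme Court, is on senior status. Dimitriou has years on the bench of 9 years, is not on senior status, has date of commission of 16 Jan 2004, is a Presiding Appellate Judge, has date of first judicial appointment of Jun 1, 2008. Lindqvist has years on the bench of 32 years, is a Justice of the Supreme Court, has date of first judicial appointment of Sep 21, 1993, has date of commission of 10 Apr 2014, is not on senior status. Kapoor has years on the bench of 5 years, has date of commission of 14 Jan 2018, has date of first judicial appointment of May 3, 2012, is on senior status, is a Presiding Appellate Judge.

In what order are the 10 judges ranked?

Johansson, Lindqvist, Delgado, Pereira, Dimitriou, Takahashi, Beaumont, Kapoor, Farouk, Amari

By office: Johansson, Lindqvist and Delgado (Justice of the Supreme Court); then Pereira, Dimitriou, Takahashi, Beaumont, Kapoor and Farouk (Presiding Appellate Judge); then Amari (Appellate Judge).
Among Johansson, Lindqvist and Delgado, by date of first judicial appointment (earlier first): Johansson and Lindqvist (Sep 21, 1993) before Delgado (Apr 19, 1997).
Johansson and Lindqvist both have date of commission 10 Apr 2014, so the next rule applies.
Johansson and Lindqvist are each not on senior status, so the next rule applies.
Among Johansson and Lindqvist, alphabetically by surname: Johansson before Lindqvist.
Among Pereira, Dimitriou, Takahashi, Beaumont, Kapoor and Farouk, by date of first judicial appointment (earlier first): Pereira (Nov 2, 2007) before Dimitriou (Jun 1, 2008) before Takahashi (Nov 10, 2011) before Beaumont and Kapoor (May 3, 2012) before Farouk (May 20, 2012).
Beaumont and Kapoor both have date of commission 14 Jan 2018, so the next rule applies.
Beaumont and Kapoor are each on senior status, so the next rule applies.
Among Beaumont and Kapoor, alphabetically by surname: Beaumont before Kapoor.
Full order: Johansson, Lindqvist, Delgado, Pereira, Dimitriou, Takahashi, Beaumont, Kapoor, Farouk, Amari.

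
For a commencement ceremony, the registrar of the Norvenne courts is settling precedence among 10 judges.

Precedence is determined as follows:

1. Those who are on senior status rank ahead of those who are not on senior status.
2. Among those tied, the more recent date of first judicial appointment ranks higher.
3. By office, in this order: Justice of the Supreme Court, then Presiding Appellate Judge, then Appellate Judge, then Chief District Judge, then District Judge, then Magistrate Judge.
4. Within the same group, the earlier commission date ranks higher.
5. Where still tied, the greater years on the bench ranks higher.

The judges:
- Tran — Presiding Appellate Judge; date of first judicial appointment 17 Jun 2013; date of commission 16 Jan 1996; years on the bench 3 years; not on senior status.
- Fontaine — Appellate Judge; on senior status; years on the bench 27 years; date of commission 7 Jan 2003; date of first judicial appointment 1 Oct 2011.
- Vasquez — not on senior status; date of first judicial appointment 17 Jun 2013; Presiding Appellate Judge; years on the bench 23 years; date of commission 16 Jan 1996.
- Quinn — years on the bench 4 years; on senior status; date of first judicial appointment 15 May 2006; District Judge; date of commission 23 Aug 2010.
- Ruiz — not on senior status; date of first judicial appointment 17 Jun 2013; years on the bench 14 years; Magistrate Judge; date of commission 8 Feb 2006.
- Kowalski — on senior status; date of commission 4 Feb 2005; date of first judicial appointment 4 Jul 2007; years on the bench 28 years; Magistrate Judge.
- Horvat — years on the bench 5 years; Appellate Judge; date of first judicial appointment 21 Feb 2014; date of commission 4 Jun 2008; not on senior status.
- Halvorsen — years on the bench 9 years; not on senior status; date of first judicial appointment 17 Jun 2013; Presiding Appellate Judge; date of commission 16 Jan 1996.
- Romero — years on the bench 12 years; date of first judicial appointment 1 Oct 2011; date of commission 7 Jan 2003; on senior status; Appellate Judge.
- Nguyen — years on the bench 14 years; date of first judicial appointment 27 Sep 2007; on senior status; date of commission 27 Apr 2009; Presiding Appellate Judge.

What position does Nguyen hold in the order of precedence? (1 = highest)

3

By the first rule: Fontaine, Romero, Nguyen, Kowalski and Quinn (each on senior status); then Horvat, Vasquez, Halvorsen, Tran and Ruiz (each not on senior status).
Among Fontaine, Romero, Nguyen, Kowalski and Quinn, by date of first judicial appointment (later first): Fontaine and Romero (1 Oct 2011) before Nguyen (27 Sep 2007) before Kowalski (4 Jul 2007) before Quinn (15 May 2006).
Fontaine and Romero are each Appellate Judge, so the next rule applies.
Fontaine and Romero both have date of commission 7 Jan 2003, so the next rule applies.
Among Fontaine and Romero, by years on the bench (higher first): Fontaine (27 years) before Romero (12 years).
Among Horvat, Vasquez, Halvorsen, Tran and Ruiz, by date of first judicial appointment (later first): Horvat (21 Feb 2014) before Vasquez, Halvorsen, Tran and Ruiz (17 Jun 2013).
Among Vasquez, Halvorsen, Tran and Ruiz, by office: Vasquez, Halvorsen and Tran (Presiding Appellate Judge) before Ruiz (Magistrate Judge).
Vasquez, Halvorsen and Tran all have date of commission 16 Jan 1996, so the next rule applies.
Among Vasquez, Halvorsen and Tran, by years on the bench (higher first): Vasquez (23 years) before Halvorsen (9 years) before Tran (3 years).
Order: Fontaine, Romero, Nguyen, Kowalski, Quinn, Horvat, Vasquez, Halvorsen, Tran, Ruiz. So position 3.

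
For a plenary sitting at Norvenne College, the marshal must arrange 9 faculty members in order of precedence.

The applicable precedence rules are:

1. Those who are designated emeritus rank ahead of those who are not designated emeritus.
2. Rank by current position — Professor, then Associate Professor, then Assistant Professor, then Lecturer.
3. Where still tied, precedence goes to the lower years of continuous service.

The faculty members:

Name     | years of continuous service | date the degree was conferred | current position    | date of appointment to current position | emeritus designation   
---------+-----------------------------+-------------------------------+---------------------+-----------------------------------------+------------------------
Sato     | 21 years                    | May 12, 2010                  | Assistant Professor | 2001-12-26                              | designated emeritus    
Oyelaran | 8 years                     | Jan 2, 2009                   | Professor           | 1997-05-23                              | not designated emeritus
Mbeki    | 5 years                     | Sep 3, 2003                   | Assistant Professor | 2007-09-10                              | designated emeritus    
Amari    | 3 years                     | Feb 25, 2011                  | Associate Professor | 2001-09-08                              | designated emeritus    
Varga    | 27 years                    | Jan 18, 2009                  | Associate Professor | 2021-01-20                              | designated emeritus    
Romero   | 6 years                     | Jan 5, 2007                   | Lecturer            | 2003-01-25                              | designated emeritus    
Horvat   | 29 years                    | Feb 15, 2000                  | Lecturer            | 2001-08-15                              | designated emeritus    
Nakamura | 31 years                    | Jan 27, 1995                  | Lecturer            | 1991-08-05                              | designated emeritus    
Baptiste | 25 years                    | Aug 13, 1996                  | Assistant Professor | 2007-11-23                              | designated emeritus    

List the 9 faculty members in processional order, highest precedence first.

Amari, Varga, Mbeki, Sato, Baptiste, Romero, Horvat, Nakamura, Oyelaran

By the first rule: Amari, Varga, Mbeki, Sato, Baptiste, Romero, Horvat and Nakamura (each designated emeritus); then Oyelaran (not designated emeritus).
Among Amari, Varga, Mbeki, Sato, Baptiste, Romero, Horvat and Nakamura, by current position: Amari and Varga (Associate Professor) before Mbeki, Sato and Baptiste (Assistant Professor) before Romero, Horvat and Nakamura (Lecturer).
Among Amari and Varga, by years of continuous service (lower first): Amari (3 years) before Varga (27 years).
Among Mbeki, Sato and Baptiste, by years of continuous service (lower first): Mbeki (5 years) before Sato (21 years) before Baptiste (25 years).
Among Romero, Horvat and Nakamura, by years of continuous service (lower first): Romero (6 years) before Horvat (29 years) before Nakamura (31 years).
Full order: Amari, Varga, Mbeki, Sato, Baptiste, Romero, Horvat, Nakamura, Oyelaran.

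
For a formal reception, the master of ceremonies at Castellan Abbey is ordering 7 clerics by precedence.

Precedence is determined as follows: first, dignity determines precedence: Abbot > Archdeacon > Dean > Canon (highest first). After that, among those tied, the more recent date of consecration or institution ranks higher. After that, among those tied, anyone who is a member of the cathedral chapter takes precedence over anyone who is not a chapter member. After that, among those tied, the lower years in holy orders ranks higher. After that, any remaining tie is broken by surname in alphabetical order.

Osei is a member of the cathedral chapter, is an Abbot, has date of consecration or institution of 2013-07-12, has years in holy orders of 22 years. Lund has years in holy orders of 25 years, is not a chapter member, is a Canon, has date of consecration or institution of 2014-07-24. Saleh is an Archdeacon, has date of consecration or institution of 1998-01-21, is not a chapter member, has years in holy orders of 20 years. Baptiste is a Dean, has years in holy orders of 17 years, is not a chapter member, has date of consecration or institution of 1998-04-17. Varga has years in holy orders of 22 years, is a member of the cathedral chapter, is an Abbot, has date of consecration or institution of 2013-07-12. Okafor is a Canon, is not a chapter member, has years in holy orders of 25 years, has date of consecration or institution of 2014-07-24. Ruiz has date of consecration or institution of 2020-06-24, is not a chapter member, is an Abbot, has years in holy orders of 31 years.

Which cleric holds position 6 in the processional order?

Lund

By dignity: Ruiz, Osei and Varga (Abbot); then Saleh (Archdeacon); then Baptiste (Dean); then Lund and Okafor (Canon).
Among Ruiz, Osei and Varga, by date of consecration or institution (later first): Ruiz (2020-06-24) before Osei and Varga (2013-07-12).
Osei and Varga are each a member of the cathedral chapter, so the next rule applies.
Osei and Varga both have years in holy orders 22 years, so the next rule applies.
Among Osei and Varga, alphabetically by surname: Osei before Varga.
Lund and Okafor both have date of consecration or institution 2014-07-24, so the next rule applies.
Lund and Okafor are each not a chapter member, so the next rule applies.
Lund and Okafor both have years in holy orders 25 years, so the next rule applies.
Among Lund and Okafor, alphabetically by surname: Lund before Okafor.
Order: Ruiz, Osei, Varga, Saleh, Baptiste, Lund, Okafor.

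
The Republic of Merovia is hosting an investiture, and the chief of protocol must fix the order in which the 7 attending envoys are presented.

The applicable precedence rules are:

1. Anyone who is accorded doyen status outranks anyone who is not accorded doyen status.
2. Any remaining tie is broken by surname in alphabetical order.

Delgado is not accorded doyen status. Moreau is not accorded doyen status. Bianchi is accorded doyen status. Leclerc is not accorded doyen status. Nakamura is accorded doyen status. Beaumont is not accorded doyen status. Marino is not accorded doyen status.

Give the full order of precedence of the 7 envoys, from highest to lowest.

Bianchi, Nakamura, Beaumont, Delgado, Leclerc, Marino, Moreau

By the first rule: Bianchi and Nakamura (both accorded doyen status); then Beaumont, Delgado, Leclerc, Marino and Moreau (each not accorded doyen status).
Among Bianchi and Nakamura, alphabetically by surname: Bianchi before Nakamura.
Among Beaumont, Delgado, Leclerc, Marino and Moreau, alphabetically by surname: Beaumont before Delgado before Leclerc before Marino before Moreau.
Full order: Bianchi, Nakamura, Beaumont, Delgado, Leclerc, Marino, Moreau.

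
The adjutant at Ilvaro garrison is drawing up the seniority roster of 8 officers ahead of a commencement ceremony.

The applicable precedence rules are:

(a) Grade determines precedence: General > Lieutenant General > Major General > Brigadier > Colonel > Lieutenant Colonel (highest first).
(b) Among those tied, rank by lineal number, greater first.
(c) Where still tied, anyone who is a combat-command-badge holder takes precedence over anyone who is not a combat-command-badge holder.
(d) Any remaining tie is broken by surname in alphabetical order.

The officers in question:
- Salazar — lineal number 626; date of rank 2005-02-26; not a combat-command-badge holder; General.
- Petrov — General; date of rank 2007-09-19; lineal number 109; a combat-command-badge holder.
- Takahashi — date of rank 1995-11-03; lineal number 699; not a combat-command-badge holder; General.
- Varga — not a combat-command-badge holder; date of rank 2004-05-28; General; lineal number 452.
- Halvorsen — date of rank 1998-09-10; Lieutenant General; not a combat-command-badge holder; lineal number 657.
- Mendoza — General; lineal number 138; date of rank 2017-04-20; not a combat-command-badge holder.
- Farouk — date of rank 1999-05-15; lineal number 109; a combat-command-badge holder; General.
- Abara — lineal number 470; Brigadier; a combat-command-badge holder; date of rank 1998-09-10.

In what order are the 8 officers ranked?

By grade: Takahashi, Salazar, Varga, Mendoza, Farouk and Petrov (General); then Halvorsen (Lieutenant General); then Abara (Brigadier).
Among Takahashi, Salazar, Varga, Mendoza, Farouk and Petrov, by lineal number (higher first): Takahashi (699) before Salazar (626) before Varga (452) before Mendoza (138) before Farouk and Petrov (109).
Farouk and Petrov are each a combat-command-badge holder, so the next rule applies.
Among Farouk and Petrov, alphabetically by surname: Farouk before Petrov.
Full order: Takahashi, Salazar, Varga, Mendoza, Farouk, Petrov, Halvorsen, Abara.

Takahashi, Salazar, Varga, Mendoza, Farouk, Petrov, Halvorsen, Abara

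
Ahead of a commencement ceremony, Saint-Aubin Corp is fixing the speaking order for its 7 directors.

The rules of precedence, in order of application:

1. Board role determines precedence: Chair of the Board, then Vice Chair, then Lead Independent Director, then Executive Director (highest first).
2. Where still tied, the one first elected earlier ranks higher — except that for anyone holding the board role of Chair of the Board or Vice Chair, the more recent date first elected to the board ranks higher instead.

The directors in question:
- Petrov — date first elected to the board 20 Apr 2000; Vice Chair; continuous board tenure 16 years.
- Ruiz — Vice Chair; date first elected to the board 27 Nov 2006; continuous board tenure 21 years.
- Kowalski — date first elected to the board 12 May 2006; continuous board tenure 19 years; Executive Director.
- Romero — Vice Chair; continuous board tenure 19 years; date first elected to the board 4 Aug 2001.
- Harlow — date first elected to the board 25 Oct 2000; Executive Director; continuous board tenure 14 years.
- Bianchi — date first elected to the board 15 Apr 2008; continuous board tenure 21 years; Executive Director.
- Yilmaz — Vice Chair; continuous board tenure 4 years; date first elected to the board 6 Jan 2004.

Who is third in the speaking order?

By board role: Ruiz, Yilmaz, Romero and Petrov (Vice Chair); then Harlow, Kowalski and Bianchi (Executive Director).
Among Ruiz, Yilmaz, Romero and Petrov, by date first elected to the board (later first) (reversed rule for this group): Ruiz (27 Nov 2006) before Yilmaz (6 Jan 2004) before Romero (4 Aug 2001) before Petrov (20 Apr 2000).
Among Harlow, Kowalski and Bianchi, by date first elected to the board (earlier first): Harlow (25 Oct 2000) before Kowalski (12 May 2006) before Bianchi (15 Apr 2008).
Order: Ruiz, Yilmaz, Romero, Petrov, Harlow, Kowalski, Bianchi.

Romero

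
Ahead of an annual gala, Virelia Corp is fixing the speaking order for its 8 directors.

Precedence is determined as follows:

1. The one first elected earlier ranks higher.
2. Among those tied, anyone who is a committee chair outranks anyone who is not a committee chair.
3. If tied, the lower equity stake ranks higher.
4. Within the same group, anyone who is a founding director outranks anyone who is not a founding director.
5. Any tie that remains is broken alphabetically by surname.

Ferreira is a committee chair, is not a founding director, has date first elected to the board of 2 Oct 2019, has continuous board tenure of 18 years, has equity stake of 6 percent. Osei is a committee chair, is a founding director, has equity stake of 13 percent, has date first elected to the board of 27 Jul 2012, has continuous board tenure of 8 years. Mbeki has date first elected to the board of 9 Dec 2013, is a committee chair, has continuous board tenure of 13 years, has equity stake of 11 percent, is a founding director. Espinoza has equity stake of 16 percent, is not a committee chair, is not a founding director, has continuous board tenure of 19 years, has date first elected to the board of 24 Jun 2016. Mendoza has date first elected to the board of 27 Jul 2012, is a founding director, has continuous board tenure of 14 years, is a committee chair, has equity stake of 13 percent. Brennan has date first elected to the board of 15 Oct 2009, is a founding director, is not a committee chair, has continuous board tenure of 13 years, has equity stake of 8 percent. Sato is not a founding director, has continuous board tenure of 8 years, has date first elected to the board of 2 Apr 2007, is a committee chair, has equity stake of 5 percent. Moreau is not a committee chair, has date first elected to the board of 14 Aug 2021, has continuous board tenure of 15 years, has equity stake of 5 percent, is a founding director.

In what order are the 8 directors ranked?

By date first elected to the board (earlier first): Sato (2 Apr 2007); then Brennan (15 Oct 2009); then Mendoza and Osei (both 27 Jul 2012); then Mbeki (9 Dec 2013); then Espinoza (24 Jun 2016); then Ferreira (2 Oct 2019); then Moreau (14 Aug 2021).
Mendoza and Osei are each a committee chair, so the next rule applies.
Mendoza and Osei both have equity stake 13 percent, so the next rule applies.
Mendoza and Osei are each a founding director, so the next rule applies.
Among Mendoza and Osei, alphabetically by surname: Mendoza before Osei.
Full order: Sato, Brennan, Mendoza, Osei, Mbeki, Espinoza, Ferreira, Moreau.

Sato, Brennan, Mendoza, Osei, Mbeki, Espinoza, Ferreira, Moreau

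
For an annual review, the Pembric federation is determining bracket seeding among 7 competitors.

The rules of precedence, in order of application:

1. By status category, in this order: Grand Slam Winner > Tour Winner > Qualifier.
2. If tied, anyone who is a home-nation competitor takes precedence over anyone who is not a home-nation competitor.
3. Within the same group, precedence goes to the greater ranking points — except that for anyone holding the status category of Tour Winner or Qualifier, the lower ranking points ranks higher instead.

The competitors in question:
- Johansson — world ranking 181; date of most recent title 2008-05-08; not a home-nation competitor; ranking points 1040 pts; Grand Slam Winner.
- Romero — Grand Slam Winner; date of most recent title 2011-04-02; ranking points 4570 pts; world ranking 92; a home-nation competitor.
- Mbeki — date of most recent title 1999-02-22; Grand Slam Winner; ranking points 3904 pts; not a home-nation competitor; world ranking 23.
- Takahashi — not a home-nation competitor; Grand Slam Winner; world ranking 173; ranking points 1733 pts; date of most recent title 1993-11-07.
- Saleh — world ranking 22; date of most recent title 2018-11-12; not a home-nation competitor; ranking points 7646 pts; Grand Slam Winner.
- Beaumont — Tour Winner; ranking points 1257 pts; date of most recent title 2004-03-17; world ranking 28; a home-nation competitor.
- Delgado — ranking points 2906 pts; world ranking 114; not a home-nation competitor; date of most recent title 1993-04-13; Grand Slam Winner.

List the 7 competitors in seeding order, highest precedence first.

By status category: Romero, Saleh, Mbeki, Delgado, Takahashi and Johansson (Grand Slam Winner); then Beaumont (Tour Winner).
Among Romero, Saleh, Mbeki, Delgado, Takahashi and Johansson, a home-nation competitor before not a home-nation competitor: Romero (a home-nation competitor) before Saleh, Mbeki, Delgado, Takahashi and Johansson (not a home-nation competitor).
Among Saleh, Mbeki, Delgado, Takahashi and Johansson, by ranking points (higher first): Saleh (7646 pts) before Mbeki (3904 pts) before Delgado (2906 pts) before Takahashi (1733 pts) before Johansson (1040 pts).
Full order: Romero, Saleh, Mbeki, Delgado, Takahashi, Johansson, Beaumont.

Romero, Saleh, Mbeki, Delgado, Takahashi, Johansson, Beaumont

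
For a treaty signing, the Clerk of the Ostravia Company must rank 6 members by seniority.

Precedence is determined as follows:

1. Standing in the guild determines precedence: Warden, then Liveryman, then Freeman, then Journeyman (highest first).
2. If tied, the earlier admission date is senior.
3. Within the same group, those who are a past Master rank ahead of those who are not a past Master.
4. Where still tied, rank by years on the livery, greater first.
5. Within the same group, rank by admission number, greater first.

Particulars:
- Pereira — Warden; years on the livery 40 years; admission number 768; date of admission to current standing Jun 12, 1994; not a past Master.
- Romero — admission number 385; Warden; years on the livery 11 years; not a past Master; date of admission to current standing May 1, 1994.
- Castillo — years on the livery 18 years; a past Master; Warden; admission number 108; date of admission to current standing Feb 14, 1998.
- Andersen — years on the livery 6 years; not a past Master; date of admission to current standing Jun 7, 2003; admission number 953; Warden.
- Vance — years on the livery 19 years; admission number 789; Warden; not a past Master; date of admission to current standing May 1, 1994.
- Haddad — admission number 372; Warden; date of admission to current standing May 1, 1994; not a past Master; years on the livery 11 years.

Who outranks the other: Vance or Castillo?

Vance

By standing in the guild: Vance, Romero, Haddad, Pereira, Castillo and Andersen (Warden).
Among Vance, Romero, Haddad, Pereira, Castillo and Andersen, by date of admission to current standing (earlier first): Vance, Romero and Haddad (May 1, 1994) before Pereira (Jun 12, 1994) before Castillo (Feb 14, 1998) before Andersen (Jun 7, 2003).
Vance, Romero and Haddad are each not a past Master, so the next rule applies.
Among Vance, Romero and Haddad, by years on the livery (higher first): Vance (19 years) before Romero and Haddad (11 years).
Among Romero and Haddad, by admission number (higher first): Romero (385) before Haddad (372).
So Vance takes precedence.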